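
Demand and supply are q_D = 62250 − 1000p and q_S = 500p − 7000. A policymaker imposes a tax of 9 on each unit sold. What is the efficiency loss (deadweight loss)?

13500

In inverse form: demand p = 62.25 − 0.001q, supply p = 14 + 0.002q.
Competitive equilibrium: 62.25 − 0.001q = 14 + 0.002q → q* = 16083.3333, p* = 46.1667.
With the tax, the buyer price exceeds the seller price by 9: (62.25 − 0.001q) − (14 + 0.002q) = 9 → q' = 13083.3333.
Δq = 16083.3333 − 13083.3333 = 3000; the wedge equals the tax, 9.
DWL = ½ × 3000 × 9 = 13500.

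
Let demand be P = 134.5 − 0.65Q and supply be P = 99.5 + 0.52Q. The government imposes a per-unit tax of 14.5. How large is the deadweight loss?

Competitive equilibrium: 134.5 − 0.65Q = 99.5 + 0.52Q → Q* = 29.9145, P* = 115.0556.
With the tax, the buyer price exceeds the seller price by 14.5: (134.5 − 0.65Q) − (99.5 + 0.52Q) = 14.5 → Q' = 17.5214.
ΔQ = 29.9145 − 17.5214 = 12.3931; the wedge equals the tax, 14.5.
Welfare loss = ½ × 12.3931 × 14.5 = 89.85.

89.85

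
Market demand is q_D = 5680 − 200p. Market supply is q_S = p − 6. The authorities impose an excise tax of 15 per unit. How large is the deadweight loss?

111.94

In inverse form: demand p = 28.4 − 0.005q, supply p = 6 + q.
Competitive equilibrium: 28.4 − 0.005q = 6 + q → q* = 22.2886, p* = 28.2886.
With the tax, the buyer price exceeds the seller price by 15: (28.4 − 0.005q) − (6 + q) = 15 → q' = 7.3632.
Δq = 22.2886 − 7.3632 = 14.9254; the wedge equals the tax, 15.
DWL = ½ × 14.9254 × 15 = 111.94.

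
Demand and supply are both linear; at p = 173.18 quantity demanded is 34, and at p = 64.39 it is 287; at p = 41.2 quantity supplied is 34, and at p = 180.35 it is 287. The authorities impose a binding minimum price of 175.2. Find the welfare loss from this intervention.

9517.91

Demand slope = (64.39 − 173.18)/(287 − 34) = −0.43, so p = 187.8 − 0.43q.
Supply slope = (180.35 − 41.2)/(287 − 34) = 0.55, so p = 22.5 + 0.55q.
Competitive equilibrium: 187.8 − 0.43q = 22.5 + 0.55q → q* = 168.67347, p* = 115.27041.
At the floor p = 175.2, quantity demanded = (187.8 − 175.2)/0.43 = 29.30233.
Sellers' marginal cost at q' = 29.30233: 22.5 + 0.55·29.30233 = 38.61628.
Δq = 168.67347 − 29.30233 = 139.37114; wedge = 175.2 − 38.61628 = 136.58372.
Welfare loss = ½ × 139.37114 × 136.58372 = 9517.91.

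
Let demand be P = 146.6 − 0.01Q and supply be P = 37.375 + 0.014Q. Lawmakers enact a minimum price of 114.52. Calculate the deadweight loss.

Competitive equilibrium: 146.6 − 0.01Q = 37.375 + 0.014Q → Q* = 4551.0417, P* = 101.0896.
At the floor P = 114.52, quantity demanded = (146.6 − 114.52)/0.01 = 3208.
Sellers' marginal cost at Q' = 3208: 37.375 + 0.014·3208 = 82.287.
ΔQ = 4551.0417 − 3208 = 1343.0417; wedge = 114.52 − 82.287 = 32.233.
The triangle = ½ × 1343.0417 × 32.233 = 21645.13.

21645.13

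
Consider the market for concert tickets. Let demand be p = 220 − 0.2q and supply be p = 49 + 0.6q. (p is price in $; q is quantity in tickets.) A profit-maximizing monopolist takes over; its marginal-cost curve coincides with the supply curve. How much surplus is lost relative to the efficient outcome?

$731.025

Competitive equilibrium: 220 − 0.2q = 49 + 0.6q → q* = 213.75, p* = 177.25.
Marginal revenue: MR = 220 − 0.4q. Set MR = MC: 220 − 0.4q = 49 + 0.6q → q_m = 171.
Price p_m = 220 − 0.2·171 = 185.8; MC(q_m) = 49 + 0.6·171 = 151.6.
Competitive q* = 213.75, so Δq = 42.75; wedge = 185.8 − 151.6 = 34.2.
The triangle = ½ × 42.75 × 34.2 = $731.025.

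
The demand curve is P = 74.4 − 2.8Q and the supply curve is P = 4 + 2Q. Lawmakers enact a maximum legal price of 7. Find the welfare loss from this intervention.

Competitive equilibrium: 74.4 − 2.8Q = 4 + 2Q → Q* = 14.6667, P* = 33.3333.
At the ceiling P = 7, quantity supplied = (7 − 4)/2 = 1.5.
Willingness to pay at Q' = 1.5: 74.4 − 2.8·1.5 = 70.2.
ΔQ = 14.6667 − 1.5 = 13.1667; wedge = 70.2 − 7 = 63.2.
The triangle = ½ × 13.1667 × 63.2 = 416.07.

416.07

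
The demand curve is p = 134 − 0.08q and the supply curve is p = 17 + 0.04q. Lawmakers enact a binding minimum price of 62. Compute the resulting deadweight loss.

337.50

Competitive equilibrium: 134 − 0.08q = 17 + 0.04q → q* = 975, p* = 56.
At the floor p = 62, quantity demanded = (134 − 62)/0.08 = 900.
Sellers' marginal cost at q' = 900: 17 + 0.04·900 = 53.
Δq = 975 − 900 = 75; wedge = 62 − 53 = 9.
Deadweight loss = ½ × 75 × 9 = 337.50.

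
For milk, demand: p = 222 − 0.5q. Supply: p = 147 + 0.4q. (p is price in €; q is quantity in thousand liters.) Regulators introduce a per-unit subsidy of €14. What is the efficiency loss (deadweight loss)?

€108.89 thousand

Competitive equilibrium: 222 − 0.5q = 147 + 0.4q → q* = 83.3333, p* = 180.3333.
The subsidy lowers effective supply by 14: p = 133 + 0.4q.
New quantity: 222 − 0.5q = 133 + 0.4q → q' = 98.8889.
Overproduction Δq = 98.8889 − 83.3333 = 15.5556; wedge = subsidy = 14.
DWL = ½ × 15.5556 × 14 = €108.89 thousand.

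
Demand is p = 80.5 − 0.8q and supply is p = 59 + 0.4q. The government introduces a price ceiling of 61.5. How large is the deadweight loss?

81.67

Competitive equilibrium: 80.5 − 0.8q = 59 + 0.4q → q* = 17.9167, p* = 66.1667.
At the ceiling p = 61.5, quantity supplied = (61.5 − 59)/0.4 = 6.25.
Willingness to pay at q' = 6.25: 80.5 − 0.8·6.25 = 75.5.
Δq = 17.9167 − 6.25 = 11.6667; wedge = 75.5 − 61.5 = 14.
Deadweight loss = ½ × 11.6667 × 14 = 81.67.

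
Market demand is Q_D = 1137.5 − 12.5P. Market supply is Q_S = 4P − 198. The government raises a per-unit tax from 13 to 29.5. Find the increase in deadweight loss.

In inverse form: demand P = 91 − 0.08Q, supply P = 49.5 + 0.25Q.
Competitive equilibrium: 91 − 0.08Q = 49.5 + 0.25Q → Q* = 125.7576, P* = 80.9394.
For a per-unit tax t: ΔQ = t/0.33, so DWL = ½·t·(t/0.33) = t²/0.66.
At t = 13: DWL = 256.061. At t = 29.5: DWL = 1318.561.
Increase = 1318.561 − 256.061 = 1062.50.

1062.50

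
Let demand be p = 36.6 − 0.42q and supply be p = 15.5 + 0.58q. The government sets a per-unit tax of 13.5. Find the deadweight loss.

Competitive equilibrium: 36.6 − 0.42q = 15.5 + 0.58q → q* = 21.1, p* = 27.738.
With the tax, the buyer price exceeds the seller price by 13.5: (36.6 − 0.42q) − (15.5 + 0.58q) = 13.5 → q' = 7.6.
Δq = 21.1 − 7.6 = 13.5; the wedge equals the tax, 13.5.
Welfare loss = ½ × 13.5 × 13.5 = 91.125.

91.125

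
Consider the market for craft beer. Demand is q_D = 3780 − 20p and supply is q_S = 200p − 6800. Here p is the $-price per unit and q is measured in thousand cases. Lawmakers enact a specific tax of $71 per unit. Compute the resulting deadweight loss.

In inverse form: demand p = 189 − 0.05q, supply p = 34 + 0.005q.
Competitive equilibrium: 189 − 0.05q = 34 + 0.005q → q* = 2818.1818, p* = 48.0909.
With the tax, the buyer price exceeds the seller price by 71: (189 − 0.05q) − (34 + 0.005q) = 71 → q' = 1527.2727.
Δq = 2818.1818 − 1527.2727 = 1290.9091; the wedge equals the tax, 71.
Deadweight loss = ½ × 1290.9091 × 71 = $45827.27 thousand.

$45827.27 thousand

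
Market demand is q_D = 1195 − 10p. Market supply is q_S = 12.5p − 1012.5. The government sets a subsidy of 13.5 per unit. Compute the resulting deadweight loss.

506.25

In inverse form: demand p = 119.5 − 0.1q, supply p = 81 + 0.08q.
Competitive equilibrium: 119.5 − 0.1q = 81 + 0.08q → q* = 213.8889, p* = 98.1111.
The subsidy lowers effective supply by 13.5: p = 67.5 + 0.08q.
New quantity: 119.5 − 0.1q = 67.5 + 0.08q → q' = 288.8889.
Overproduction Δq = 288.8889 − 213.8889 = 75; wedge = subsidy = 13.5.
Welfare loss = ½ × 75 × 13.5 = 506.25.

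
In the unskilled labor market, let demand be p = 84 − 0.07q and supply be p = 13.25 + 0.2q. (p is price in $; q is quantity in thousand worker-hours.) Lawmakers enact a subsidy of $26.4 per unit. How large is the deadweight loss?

$1290.67 thousand

Competitive equilibrium: 84 − 0.07q = 13.25 + 0.2q → q* = 262.037, p* = 65.6574.
The subsidy lowers effective supply by 26.4: p = 0.2q − 13.15.
New quantity: 84 − 0.07q = 0.2q − 13.15 → q' = 359.8148.
Overproduction Δq = 359.8148 − 262.037 = 97.7778; wedge = subsidy = 26.4.
Deadweight loss = ½ × 97.7778 × 26.4 = $1290.67 thousand.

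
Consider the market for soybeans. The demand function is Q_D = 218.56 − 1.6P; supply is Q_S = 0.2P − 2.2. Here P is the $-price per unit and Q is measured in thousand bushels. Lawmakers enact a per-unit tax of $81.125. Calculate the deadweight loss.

In inverse form: demand P = 136.6 − 0.625Q, supply P = 11 + 5Q.
Competitive equilibrium: 136.6 − 0.625Q = 11 + 5Q → Q* = 22.3289, P* = 122.6444.
With the tax, the buyer price exceeds the seller price by 81.125: (136.6 − 0.625Q) − (11 + 5Q) = 81.125 → Q' = 7.9067.
ΔQ = 22.3289 − 7.9067 = 14.4222; the wedge equals the tax, 81.125.
The triangle = ½ × 14.4222 × 81.125 = $585 thousand.

$585 thousand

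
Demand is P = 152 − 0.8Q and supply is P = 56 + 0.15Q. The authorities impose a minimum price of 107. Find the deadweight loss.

Competitive equilibrium: 152 − 0.8Q = 56 + 0.15Q → Q* = 101.0526, P* = 71.1579.
At the floor P = 107, quantity demanded = (152 − 107)/0.8 = 56.25.
Sellers' marginal cost at Q' = 56.25: 56 + 0.15·56.25 = 64.4375.
ΔQ = 101.0526 − 56.25 = 44.8026; wedge = 107 − 64.4375 = 42.5625.
Welfare loss = ½ × 44.8026 × 42.5625 = 953.46.

953.46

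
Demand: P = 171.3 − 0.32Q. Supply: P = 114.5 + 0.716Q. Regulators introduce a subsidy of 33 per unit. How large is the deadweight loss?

525.58

Competitive equilibrium: 171.3 − 0.32Q = 114.5 + 0.716Q → Q* = 54.8263, P* = 153.7556.
The subsidy lowers effective supply by 33: P = 81.5 + 0.716Q.
New quantity: 171.3 − 0.32Q = 81.5 + 0.716Q → Q' = 86.6795.
Overproduction ΔQ = 86.6795 − 54.8263 = 31.8532; wedge = subsidy = 33.
DWL = ½ × 31.8532 × 33 = 525.58.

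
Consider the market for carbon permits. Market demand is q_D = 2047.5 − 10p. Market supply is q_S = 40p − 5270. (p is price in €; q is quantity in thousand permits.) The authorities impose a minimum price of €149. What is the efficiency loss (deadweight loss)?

€43.89 thousand

In inverse form: demand p = 204.75 − 0.1q, supply p = 131.75 + 0.025q.
Competitive equilibrium: 204.75 − 0.1q = 131.75 + 0.025q → q* = 584, p* = 146.35.
At the floor p = 149, quantity demanded = (204.75 − 149)/0.1 = 557.5.
Sellers' marginal cost at q' = 557.5: 131.75 + 0.025·557.5 = 145.6875.
Δq = 584 − 557.5 = 26.5; wedge = 149 − 145.6875 = 3.3125.
The triangle = ½ × 26.5 × 3.3125 = €43.89 thousand.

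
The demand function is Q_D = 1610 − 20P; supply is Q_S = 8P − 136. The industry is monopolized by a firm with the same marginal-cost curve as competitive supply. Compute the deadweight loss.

568.92

In inverse form: demand P = 80.5 − 0.05Q, supply P = 17 + 0.125Q.
Competitive equilibrium: 80.5 − 0.05Q = 17 + 0.125Q → Q* = 362.8571, P* = 62.3571.
Marginal revenue: MR = 80.5 − 0.1Q. Set MR = MC: 80.5 − 0.1Q = 17 + 0.125Q → Q_m = 282.2222.
Price P_m = 80.5 − 0.05·282.2222 = 66.3889; MC(Q_m) = 17 + 0.125·282.2222 = 52.2778.
Competitive Q* = 362.8571, so ΔQ = 80.6349; wedge = 66.3889 − 52.2778 = 14.1111.
DWL = ½ × 80.6349 × 14.1111 = 568.92.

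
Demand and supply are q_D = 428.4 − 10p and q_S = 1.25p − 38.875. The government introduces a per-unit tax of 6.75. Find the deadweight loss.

25.31

In inverse form: demand p = 42.84 − 0.1q, supply p = 31.1 + 0.8q.
Competitive equilibrium: 42.84 − 0.1q = 31.1 + 0.8q → q* = 13.0444, p* = 41.5356.
With the tax, the buyer price exceeds the seller price by 6.75: (42.84 − 0.1q) − (31.1 + 0.8q) = 6.75 → q' = 5.5444.
Δq = 13.0444 − 5.5444 = 7.5; the wedge equals the tax, 6.75.
Welfare loss = ½ × 7.5 × 6.75 = 25.31.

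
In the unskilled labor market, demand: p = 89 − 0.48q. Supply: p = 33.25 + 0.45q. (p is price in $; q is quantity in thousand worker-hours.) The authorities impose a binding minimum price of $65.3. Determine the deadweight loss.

$51.96 thousand

Competitive equilibrium: 89 − 0.48q = 33.25 + 0.45q → q* = 59.9462, p* = 60.2258.
At the floor p = 65.3, quantity demanded = (89 − 65.3)/0.48 = 49.375.
Sellers' marginal cost at q' = 49.375: 33.25 + 0.45·49.375 = 55.4688.
Δq = 59.9462 − 49.375 = 10.5712; wedge = 65.3 − 55.4688 = 9.8312.
Welfare loss = ½ × 10.5712 × 9.8312 = $51.96 thousand.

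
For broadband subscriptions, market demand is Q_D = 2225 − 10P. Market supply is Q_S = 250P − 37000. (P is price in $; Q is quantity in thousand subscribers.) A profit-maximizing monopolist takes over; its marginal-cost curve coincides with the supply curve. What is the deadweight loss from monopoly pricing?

$6411.93 thousand

In inverse form: demand P = 222.5 − 0.1Q, supply P = 148 + 0.004Q.
Competitive equilibrium: 222.5 − 0.1Q = 148 + 0.004Q → Q* = 716.3462, P* = 150.8654.
Marginal revenue: MR = 222.5 − 0.2Q. Set MR = MC: 222.5 − 0.2Q = 148 + 0.004Q → Q_m = 365.1961.
Price P_m = 222.5 − 0.1·365.1961 = 185.9804; MC(Q_m) = 148 + 0.004·365.1961 = 149.4608.
Competitive Q* = 716.3462, so ΔQ = 351.1501; wedge = 185.9804 − 149.4608 = 36.5196.
Deadweight loss = ½ × 351.1501 × 36.5196 = $6411.93 thousand.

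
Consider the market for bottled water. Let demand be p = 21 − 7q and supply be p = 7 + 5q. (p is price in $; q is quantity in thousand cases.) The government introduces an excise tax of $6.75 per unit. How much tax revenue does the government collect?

Competitive equilibrium: 21 − 7q = 7 + 5q → q* = 1.1667, p* = 12.8333.
With the tax, the buyer price exceeds the seller price by 6.75: (21 − 7q) − (7 + 5q) = 6.75 → q' = 0.6042.
Tax revenue = 6.75 × 0.6042 = $4.08 thousand.

$4.08 thousand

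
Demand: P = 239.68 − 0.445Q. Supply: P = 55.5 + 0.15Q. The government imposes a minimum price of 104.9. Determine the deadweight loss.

Competitive equilibrium: 239.68 − 0.445Q = 55.5 + 0.15Q → Q* = 309.5462, P* = 101.9319.
At the floor P = 104.9, quantity demanded = (239.68 − 104.9)/0.445 = 302.8764.
Sellers' marginal cost at Q' = 302.8764: 55.5 + 0.15·302.8764 = 100.9315.
ΔQ = 309.5462 − 302.8764 = 6.6698; wedge = 104.9 − 100.9315 = 3.9685.
Deadweight loss = ½ × 6.6698 × 3.9685 = 13.23.

13.23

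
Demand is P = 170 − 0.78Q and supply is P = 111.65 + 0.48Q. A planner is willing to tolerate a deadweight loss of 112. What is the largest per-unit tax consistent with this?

16.8

Competitive equilibrium: 170 − 0.78Q = 111.65 + 0.48Q → Q* = 46.3095, P* = 133.8786.
A tax t gives ΔQ = t/1.26 and wedge t, so DWL = t²/2.52.
t²/2.52 = 112 → t² = 282.24 → t = 16.8.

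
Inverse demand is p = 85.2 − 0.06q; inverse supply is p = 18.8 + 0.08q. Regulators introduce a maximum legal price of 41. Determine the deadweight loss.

Competitive equilibrium: 85.2 − 0.06q = 18.8 + 0.08q → q* = 474.2857, p* = 56.7429.
At the ceiling p = 41, quantity supplied = (41 − 18.8)/0.08 = 277.5.
Willingness to pay at q' = 277.5: 85.2 − 0.06·277.5 = 68.55.
Δq = 474.2857 − 277.5 = 196.7857; wedge = 68.55 − 41 = 27.55.
Deadweight loss = ½ × 196.7857 × 27.55 = 2710.72.

2710.72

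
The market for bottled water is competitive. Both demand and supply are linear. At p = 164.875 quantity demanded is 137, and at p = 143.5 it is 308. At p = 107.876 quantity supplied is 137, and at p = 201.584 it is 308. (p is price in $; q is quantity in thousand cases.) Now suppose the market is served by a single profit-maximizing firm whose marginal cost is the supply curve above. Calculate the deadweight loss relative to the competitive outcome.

Demand slope = (143.5 − 164.875)/(308 − 137) = −0.125, so p = 182 − 0.125q.
Supply slope = (201.584 − 107.876)/(308 − 137) = 0.548, so p = 32.8 + 0.548q.
Competitive equilibrium: 182 − 0.125q = 32.8 + 0.548q → q* = 221.6939, p* = 154.2883.
Marginal revenue: MR = 182 − 0.25q. Set MR = MC: 182 − 0.25q = 32.8 + 0.548q → q_m = 186.9674.
Price p_m = 182 − 0.125·186.9674 = 158.6291; MC(q_m) = 32.8 + 0.548·186.9674 = 135.2581.
Competitive q* = 221.6939, so Δq = 34.7265; wedge = 158.6291 − 135.2581 = 23.371.
Welfare loss = ½ × 34.7265 × 23.371 = $405.80 thousand.

$405.80 thousand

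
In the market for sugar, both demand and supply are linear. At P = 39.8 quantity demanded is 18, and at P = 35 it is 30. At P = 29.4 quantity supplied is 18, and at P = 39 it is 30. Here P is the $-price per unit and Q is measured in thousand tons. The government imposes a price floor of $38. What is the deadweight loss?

$10.42 thousand

Demand slope = (35 − 39.8)/(30 − 18) = −0.4, so P = 47 − 0.4Q.
Supply slope = (39 − 29.4)/(30 − 18) = 0.8, so P = 15 + 0.8Q.
Competitive equilibrium: 47 − 0.4Q = 15 + 0.8Q → Q* = 26.6667, P* = 36.3333.
At the floor P = 38, quantity demanded = (47 − 38)/0.4 = 22.5.
Sellers' marginal cost at Q' = 22.5: 15 + 0.8·22.5 = 33.
ΔQ = 26.6667 − 22.5 = 4.1667; wedge = 38 − 33 = 5.
The triangle = ½ × 4.1667 × 5 = $10.42 thousand.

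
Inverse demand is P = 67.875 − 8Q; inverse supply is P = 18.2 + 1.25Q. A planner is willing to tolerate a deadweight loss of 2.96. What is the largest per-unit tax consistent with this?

7.4

Competitive equilibrium: 67.875 − 8Q = 18.2 + 1.25Q → Q* = 5.3703, P* = 24.9128.
A tax t gives ΔQ = t/9.25 and wedge t, so DWL = t²/18.5.
t²/18.5 = 2.96 → t² = 54.76 → t = 7.4.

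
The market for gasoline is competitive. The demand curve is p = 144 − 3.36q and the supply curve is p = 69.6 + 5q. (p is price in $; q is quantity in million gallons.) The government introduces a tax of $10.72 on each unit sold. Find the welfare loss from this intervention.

$6.87 million

Competitive equilibrium: 144 − 3.36q = 69.6 + 5q → q* = 8.8995, p* = 114.0976.
With the tax, the buyer price exceeds the seller price by 10.72: (144 − 3.36q) − (69.6 + 5q) = 10.72 → q' = 7.6172.
Δq = 8.8995 − 7.6172 = 1.2823; the wedge equals the tax, 10.72.
The triangle = ½ × 1.2823 × 10.72 = $6.87 million.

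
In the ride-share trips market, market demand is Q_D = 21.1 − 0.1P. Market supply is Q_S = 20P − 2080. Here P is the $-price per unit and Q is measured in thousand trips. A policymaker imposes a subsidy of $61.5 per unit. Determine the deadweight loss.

$188.17 thousand

In inverse form: demand P = 211 − 10Q, supply P = 104 + 0.05Q.
Competitive equilibrium: 211 − 10Q = 104 + 0.05Q → Q* = 10.6468, P* = 104.5323.
The subsidy lowers effective supply by 61.5: P = 42.5 + 0.05Q.
New quantity: 211 − 10Q = 42.5 + 0.05Q → Q' = 16.7662.
Overproduction ΔQ = 16.7662 − 10.6468 = 6.1194; wedge = subsidy = 61.5.
DWL = ½ × 6.1194 × 61.5 = $188.17 thousand.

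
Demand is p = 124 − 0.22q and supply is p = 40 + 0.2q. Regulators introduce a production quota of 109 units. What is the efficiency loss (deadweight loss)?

1739.01

Competitive equilibrium: 124 − 0.22q = 40 + 0.2q → q* = 200, p* = 80.
At q = 109: demand price = 124 − 0.22·109 = 100.02; supply price = 40 + 0.2·109 = 61.8.
Δq = 200 − 109 = 91; wedge = 100.02 − 61.8 = 38.22.
Welfare loss = ½ × 91 × 38.22 = 1739.01.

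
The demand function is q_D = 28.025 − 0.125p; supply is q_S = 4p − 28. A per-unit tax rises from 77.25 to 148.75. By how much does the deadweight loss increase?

In inverse form: demand p = 224.2 − 8q, supply p = 7 + 0.25q.
Competitive equilibrium: 224.2 − 8q = 7 + 0.25q → q* = 26.3273, p* = 13.5818.
For a per-unit tax t: Δq = t/8.25, so DWL = ½·t·(t/8.25) = t²/16.5.
At t = 77.25: DWL = 361.67. At t = 148.75: DWL = 1341.004.
Increase = 1341.004 − 361.67 = 979.33.

979.33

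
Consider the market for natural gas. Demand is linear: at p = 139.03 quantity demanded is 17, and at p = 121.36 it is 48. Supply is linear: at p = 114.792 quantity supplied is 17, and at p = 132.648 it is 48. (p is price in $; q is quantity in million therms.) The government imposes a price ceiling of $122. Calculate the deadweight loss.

$42.74 million

Demand slope = (121.36 − 139.03)/(48 − 17) = −0.57, so p = 148.72 − 0.57q.
Supply slope = (132.648 − 114.792)/(48 − 17) = 0.576, so p = 105 + 0.576q.
Competitive equilibrium: 148.72 − 0.57q = 105 + 0.576q → q* = 38.1501, p* = 126.9745.
At the ceiling p = 122, quantity supplied = (122 − 105)/0.576 = 29.5139.
Willingness to pay at q' = 29.5139: 148.72 − 0.57·29.5139 = 131.8971.
Δq = 38.1501 − 29.5139 = 8.6362; wedge = 131.8971 − 122 = 9.8971.
DWL = ½ × 8.6362 × 9.8971 = $42.74 million.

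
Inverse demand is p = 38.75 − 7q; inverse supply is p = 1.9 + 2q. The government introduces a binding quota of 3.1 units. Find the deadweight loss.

4.45

Competitive equilibrium: 38.75 − 7q = 1.9 + 2q → q* = 4.0944, p* = 10.0889.
At q = 3.1: demand price = 38.75 − 7·3.1 = 17.05; supply price = 1.9 + 2·3.1 = 8.1.
Δq = 4.0944 − 3.1 = 0.9944; wedge = 17.05 − 8.1 = 8.95.
Deadweight loss = ½ × 0.9944 × 8.95 = 4.45.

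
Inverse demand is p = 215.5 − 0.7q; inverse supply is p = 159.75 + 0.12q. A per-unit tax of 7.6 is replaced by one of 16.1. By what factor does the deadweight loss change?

Competitive equilibrium: 215.5 − 0.7q = 159.75 + 0.12q → q* = 67.9878, p* = 167.9085.
For a per-unit tax t: Δq = t/0.82, so DWL = ½·t·(t/0.82) = t²/1.64.
At t = 7.6: DWL = 35.220. At t = 16.1: DWL = 158.055.
Ratio = (16.1/7.6)² = 4.488.

4.488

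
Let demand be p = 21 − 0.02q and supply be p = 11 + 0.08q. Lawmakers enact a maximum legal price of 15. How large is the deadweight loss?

125

Competitive equilibrium: 21 − 0.02q = 11 + 0.08q → q* = 100, p* = 19.
At the ceiling p = 15, quantity supplied = (15 − 11)/0.08 = 50.
Willingness to pay at q' = 50: 21 − 0.02·50 = 20.
Δq = 100 − 50 = 50; wedge = 20 − 15 = 5.
Deadweight loss = ½ × 50 × 5 = 125.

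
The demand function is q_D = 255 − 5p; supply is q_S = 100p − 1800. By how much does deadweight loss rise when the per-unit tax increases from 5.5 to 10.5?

190.48

In inverse form: demand p = 51 − 0.2q, supply p = 18 + 0.01q.
Competitive equilibrium: 51 − 0.2q = 18 + 0.01q → q* = 157.1429, p* = 19.5714.
For a per-unit tax t: Δq = t/0.21, so DWL = ½·t·(t/0.21) = t²/0.42.
At t = 5.5: DWL = 72.024. At t = 10.5: DWL = 262.5.
Increase = 262.5 − 72.024 = 190.48.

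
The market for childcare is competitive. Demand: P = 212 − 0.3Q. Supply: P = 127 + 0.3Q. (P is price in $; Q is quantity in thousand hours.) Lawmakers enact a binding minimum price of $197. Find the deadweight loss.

Competitive equilibrium: 212 − 0.3Q = 127 + 0.3Q → Q* = 141.6667, P* = 169.5.
At the floor P = 197, quantity demanded = (212 − 197)/0.3 = 50.
Sellers' marginal cost at Q' = 50: 127 + 0.3·50 = 142.
ΔQ = 141.6667 − 50 = 91.6667; wedge = 197 − 142 = 55.
DWL = ½ × 91.6667 × 55 = $2520.83 thousand.

$2520.83 thousand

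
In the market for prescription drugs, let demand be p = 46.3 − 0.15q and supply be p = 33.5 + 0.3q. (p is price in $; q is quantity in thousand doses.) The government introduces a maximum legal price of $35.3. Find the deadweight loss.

$113.34 thousand

Competitive equilibrium: 46.3 − 0.15q = 33.5 + 0.3q → q* = 28.4444, p* = 42.0333.
At the ceiling p = 35.3, quantity supplied = (35.3 − 33.5)/0.3 = 6.
Willingness to pay at q' = 6: 46.3 − 0.15·6 = 45.4.
Δq = 28.4444 − 6 = 22.4444; wedge = 45.4 − 35.3 = 10.1.
Deadweight loss = ½ × 22.4444 × 10.1 = $113.34 thousand.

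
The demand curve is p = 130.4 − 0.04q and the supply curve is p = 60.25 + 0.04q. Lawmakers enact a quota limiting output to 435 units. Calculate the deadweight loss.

7810.14

Competitive equilibrium: 130.4 − 0.04q = 60.25 + 0.04q → q* = 876.875, p* = 95.325.
At q = 435: demand price = 130.4 − 0.04·435 = 113; supply price = 60.25 + 0.04·435 = 77.65.
Δq = 876.875 − 435 = 441.875; wedge = 113 − 77.65 = 35.35.
Welfare loss = ½ × 441.875 × 35.35 = 7810.14.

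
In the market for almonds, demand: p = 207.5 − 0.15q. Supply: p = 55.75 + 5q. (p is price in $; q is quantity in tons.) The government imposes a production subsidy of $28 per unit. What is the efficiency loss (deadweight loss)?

Competitive equilibrium: 207.5 − 0.15q = 55.75 + 5q → q* = 29.466, p* = 203.0801.
The subsidy lowers effective supply by 28: p = 27.75 + 5q.
New quantity: 207.5 − 0.15q = 27.75 + 5q → q' = 34.9029.
Overproduction Δq = 34.9029 − 29.466 = 5.4369; wedge = subsidy = 28.
Welfare loss = ½ × 5.4369 × 28 = $76.12.

$76.12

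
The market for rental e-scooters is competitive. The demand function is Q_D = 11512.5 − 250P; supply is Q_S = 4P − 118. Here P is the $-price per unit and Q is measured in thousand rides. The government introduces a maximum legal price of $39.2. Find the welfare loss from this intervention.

$88.23 thousand

In inverse form: demand P = 46.05 − 0.004Q, supply P = 29.5 + 0.25Q.
Competitive equilibrium: 46.05 − 0.004Q = 29.5 + 0.25Q → Q* = 65.1575, P* = 45.7894.
At the ceiling P = 39.2, quantity supplied = (39.2 − 29.5)/0.25 = 38.8.
Willingness to pay at Q' = 38.8: 46.05 − 0.004·38.8 = 45.8948.
ΔQ = 65.1575 − 38.8 = 26.3575; wedge = 45.8948 − 39.2 = 6.6948.
The triangle = ½ × 26.3575 × 6.6948 = $88.23 thousand.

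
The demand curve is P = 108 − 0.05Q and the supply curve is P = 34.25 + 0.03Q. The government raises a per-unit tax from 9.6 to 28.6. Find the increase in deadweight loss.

4536.25

Competitive equilibrium: 108 − 0.05Q = 34.25 + 0.03Q → Q* = 921.875, P* = 61.9063.
For a per-unit tax t: ΔQ = t/0.08, so DWL = ½·t·(t/0.08) = t²/0.16.
At t = 9.6: DWL = 576. At t = 28.6: DWL = 5112.25.
Increase = 5112.25 − 576 = 4536.25.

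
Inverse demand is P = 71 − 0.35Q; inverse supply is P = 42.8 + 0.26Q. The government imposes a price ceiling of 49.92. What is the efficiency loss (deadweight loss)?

108.31

Competitive equilibrium: 71 − 0.35Q = 42.8 + 0.26Q → Q* = 46.2295, P* = 54.8197.
At the ceiling P = 49.92, quantity supplied = (49.92 − 42.8)/0.26 = 27.3846.
Willingness to pay at Q' = 27.3846: 71 − 0.35·27.3846 = 61.4154.
ΔQ = 46.2295 − 27.3846 = 18.8449; wedge = 61.4154 − 49.92 = 11.4954.
DWL = ½ × 18.8449 × 11.4954 = 108.31.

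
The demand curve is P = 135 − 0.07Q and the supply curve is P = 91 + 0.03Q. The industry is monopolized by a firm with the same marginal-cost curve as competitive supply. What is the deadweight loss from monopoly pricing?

1641.25

Competitive equilibrium: 135 − 0.07Q = 91 + 0.03Q → Q* = 440, P* = 104.2.
Marginal revenue: MR = 135 − 0.14Q. Set MR = MC: 135 − 0.14Q = 91 + 0.03Q → Q_m = 258.8235.
Price P_m = 135 − 0.07·258.8235 = 116.8824; MC(Q_m) = 91 + 0.03·258.8235 = 98.7647.
Competitive Q* = 440, so ΔQ = 181.1765; wedge = 116.8824 − 98.7647 = 18.1177.
The triangle = ½ × 181.1765 × 18.1177 = 1641.25.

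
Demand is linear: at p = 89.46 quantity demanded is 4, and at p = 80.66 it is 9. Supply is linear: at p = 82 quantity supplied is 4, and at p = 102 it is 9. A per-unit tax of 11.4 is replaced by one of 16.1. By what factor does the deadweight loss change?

Demand slope = (80.66 − 89.46)/(9 − 4) = −1.76, so p = 96.5 − 1.76q.
Supply slope = (102 − 82)/(9 − 4) = 4, so p = 66 + 4q.
Competitive equilibrium: 96.5 − 1.76q = 66 + 4q → q* = 5.2951, p* = 87.1806.
For a per-unit tax t: Δq = t/5.76, so DWL = ½·t·(t/5.76) = t²/11.52.
At t = 11.4: DWL = 11.281. At t = 16.1: DWL = 22.501.
Ratio = (16.1/11.4)² = 1.995.

1.995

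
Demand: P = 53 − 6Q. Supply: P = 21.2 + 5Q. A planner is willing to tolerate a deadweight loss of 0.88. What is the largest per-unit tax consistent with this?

Competitive equilibrium: 53 − 6Q = 21.2 + 5Q → Q* = 2.8909, P* = 35.6545.
A tax t gives ΔQ = t/11 and wedge t, so DWL = t²/22.
t²/22 = 0.88 → t² = 19.36 → t = 4.4.

4.4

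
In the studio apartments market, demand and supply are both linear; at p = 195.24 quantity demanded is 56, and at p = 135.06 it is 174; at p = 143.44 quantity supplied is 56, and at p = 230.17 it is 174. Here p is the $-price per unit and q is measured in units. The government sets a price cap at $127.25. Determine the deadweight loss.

Demand slope = (135.06 − 195.24)/(174 − 56) = −0.51, so p = 223.8 − 0.51q.
Supply slope = (230.17 − 143.44)/(174 − 56) = 0.735, so p = 102.28 + 0.735q.
Competitive equilibrium: 223.8 − 0.51q = 102.28 + 0.735q → q* = 97.6064, p* = 174.0207.
At the ceiling p = 127.25, quantity supplied = (127.25 − 102.28)/0.735 = 33.9728.
Willingness to pay at q' = 33.9728: 223.8 − 0.51·33.9728 = 206.4739.
Δq = 97.6064 − 33.9728 = 63.6336; wedge = 206.4739 − 127.25 = 79.2239.
The triangle = ½ × 63.6336 × 79.2239 = $2520.65.

$2520.65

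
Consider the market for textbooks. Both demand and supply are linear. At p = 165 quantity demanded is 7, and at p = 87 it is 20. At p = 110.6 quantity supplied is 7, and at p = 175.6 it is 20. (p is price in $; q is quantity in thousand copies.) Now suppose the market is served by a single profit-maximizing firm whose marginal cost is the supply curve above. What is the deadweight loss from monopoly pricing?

Demand slope = (87 − 165)/(20 − 7) = −6, so p = 207 − 6q.
Supply slope = (175.6 − 110.6)/(20 − 7) = 5, so p = 75.6 + 5q.
Competitive equilibrium: 207 − 6q = 75.6 + 5q → q* = 11.9455, p* = 135.3273.
Marginal revenue: MR = 207 − 12q. Set MR = MC: 207 − 12q = 75.6 + 5q → q_m = 7.7294.
Price p_m = 207 − 6·7.7294 = 160.6236; MC(q_m) = 75.6 + 5·7.7294 = 114.247.
Competitive q* = 11.9455, so Δq = 4.2161; wedge = 160.6236 − 114.247 = 46.3766.
Deadweight loss = ½ × 4.2161 × 46.3766 = $97.76 thousand.

$97.76 thousand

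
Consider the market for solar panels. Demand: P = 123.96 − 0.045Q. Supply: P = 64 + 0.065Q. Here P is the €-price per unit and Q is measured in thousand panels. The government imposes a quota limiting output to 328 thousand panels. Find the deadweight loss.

€2592.07 thousand

Competitive equilibrium: 123.96 − 0.045Q = 64 + 0.065Q → Q* = 545.0909, P* = 99.4309.
At Q = 328: demand price = 123.96 − 0.045·328 = 109.2; supply price = 64 + 0.065·328 = 85.32.
ΔQ = 545.0909 − 328 = 217.0909; wedge = 109.2 − 85.32 = 23.88.
Deadweight loss = ½ × 217.0909 × 23.88 = €2592.07 thousand.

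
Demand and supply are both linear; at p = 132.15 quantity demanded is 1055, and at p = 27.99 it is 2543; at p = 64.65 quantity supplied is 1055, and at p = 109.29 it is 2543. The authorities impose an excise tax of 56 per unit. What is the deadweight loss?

15680

Demand slope = (27.99 − 132.15)/(2543 − 1055) = −0.07, so p = 206 − 0.07q.
Supply slope = (109.29 − 64.65)/(2543 − 1055) = 0.03, so p = 33 + 0.03q.
Competitive equilibrium: 206 − 0.07q = 33 + 0.03q → q* = 1730, p* = 84.9.
With the tax, the buyer price exceeds the seller price by 56: (206 − 0.07q) − (33 + 0.03q) = 56 → q' = 1170.
Δq = 1730 − 1170 = 560; the wedge equals the tax, 56.
DWL = ½ × 560 × 56 = 15680.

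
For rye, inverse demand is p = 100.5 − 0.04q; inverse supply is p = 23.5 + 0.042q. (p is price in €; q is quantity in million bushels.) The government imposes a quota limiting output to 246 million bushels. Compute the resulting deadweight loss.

€19691.60 million

Competitive equilibrium: 100.5 − 0.04q = 23.5 + 0.042q → q* = 939.0244, p* = 62.939.
At q = 246: demand price = 100.5 − 0.04·246 = 90.66; supply price = 23.5 + 0.042·246 = 33.832.
Δq = 939.0244 − 246 = 693.0244; wedge = 90.66 − 33.832 = 56.828.
The triangle = ½ × 693.0244 × 56.828 = €19691.60 million.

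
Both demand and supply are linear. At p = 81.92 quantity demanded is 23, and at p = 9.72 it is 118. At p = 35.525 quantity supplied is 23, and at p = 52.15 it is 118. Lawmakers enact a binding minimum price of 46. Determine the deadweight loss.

Demand slope = (9.72 − 81.92)/(118 − 23) = −0.76, so p = 99.4 − 0.76q.
Supply slope = (52.15 − 35.525)/(118 − 23) = 0.175, so p = 31.5 + 0.175q.
Competitive equilibrium: 99.4 − 0.76q = 31.5 + 0.175q → q* = 72.6203, p* = 44.2086.
At the floor p = 46, quantity demanded = (99.4 − 46)/0.76 = 70.2632.
Sellers' marginal cost at q' = 70.2632: 31.5 + 0.175·70.2632 = 43.7961.
Δq = 72.6203 − 70.2632 = 2.3571; wedge = 46 − 43.7961 = 2.2039.
Welfare loss = ½ × 2.3571 × 2.2039 = 2.60.

2.60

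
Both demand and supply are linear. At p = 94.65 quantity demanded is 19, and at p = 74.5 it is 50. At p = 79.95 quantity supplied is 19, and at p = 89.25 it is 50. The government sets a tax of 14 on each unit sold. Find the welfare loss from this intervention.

103.16

Demand slope = (74.5 − 94.65)/(50 − 19) = −0.65, so p = 107 − 0.65q.
Supply slope = (89.25 − 79.95)/(50 − 19) = 0.3, so p = 74.25 + 0.3q.
Competitive equilibrium: 107 − 0.65q = 74.25 + 0.3q → q* = 34.4737, p* = 84.5921.
With the tax, the buyer price exceeds the seller price by 14: (107 − 0.65q) − (74.25 + 0.3q) = 14 → q' = 19.7368.
Δq = 34.4737 − 19.7368 = 14.7369; the wedge equals the tax, 14.
Welfare loss = ½ × 14.7369 × 14 = 103.16.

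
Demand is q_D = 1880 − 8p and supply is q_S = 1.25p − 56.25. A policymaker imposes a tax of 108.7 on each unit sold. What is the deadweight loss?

6386.86

In inverse form: demand p = 235 − 0.125q, supply p = 45 + 0.8q.
Competitive equilibrium: 235 − 0.125q = 45 + 0.8q → q* = 205.4054, p* = 209.3243.
With the tax, the buyer price exceeds the seller price by 108.7: (235 − 0.125q) − (45 + 0.8q) = 108.7 → q' = 87.8919.
Δq = 205.4054 − 87.8919 = 117.5135; the wedge equals the tax, 108.7.
The triangle = ½ × 117.5135 × 108.7 = 6386.86.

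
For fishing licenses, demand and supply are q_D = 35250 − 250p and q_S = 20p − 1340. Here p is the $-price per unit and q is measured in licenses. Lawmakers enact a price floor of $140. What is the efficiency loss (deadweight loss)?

In inverse form: demand p = 141 − 0.004q, supply p = 67 + 0.05q.
Competitive equilibrium: 141 − 0.004q = 67 + 0.05q → q* = 1370.3704, p* = 135.5185.
At the floor p = 140, quantity demanded = (141 − 140)/0.004 = 250.
Sellers' marginal cost at q' = 250: 67 + 0.05·250 = 79.5.
Δq = 1370.3704 − 250 = 1120.3704; wedge = 140 − 79.5 = 60.5.
The triangle = ½ × 1120.3704 × 60.5 = $33891.20.

$33891.20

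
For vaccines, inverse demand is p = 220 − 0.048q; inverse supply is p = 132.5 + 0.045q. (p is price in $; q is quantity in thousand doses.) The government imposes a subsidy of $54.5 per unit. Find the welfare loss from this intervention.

$15969.09 thousand

Competitive equilibrium: 220 − 0.048q = 132.5 + 0.045q → q* = 940.8602, p* = 174.8387.
The subsidy lowers effective supply by 54.5: p = 78 + 0.045q.
New quantity: 220 − 0.048q = 78 + 0.045q → q' = 1526.8817.
Overproduction Δq = 1526.8817 − 940.8602 = 586.0215; wedge = subsidy = 54.5.
Welfare loss = ½ × 586.0215 × 54.5 = $15969.09 thousand.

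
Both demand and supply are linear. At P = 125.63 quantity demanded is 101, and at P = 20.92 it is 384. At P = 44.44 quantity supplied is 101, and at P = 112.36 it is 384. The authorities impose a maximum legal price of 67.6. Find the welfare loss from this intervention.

408.53

Demand slope = (20.92 − 125.63)/(384 − 101) = −0.37, so P = 163 − 0.37Q.
Supply slope = (112.36 − 44.44)/(384 − 101) = 0.24, so P = 20.2 + 0.24Q.
Competitive equilibrium: 163 − 0.37Q = 20.2 + 0.24Q → Q* = 234.0984, P* = 76.3836.
At the ceiling P = 67.6, quantity supplied = (67.6 − 20.2)/0.24 = 197.5.
Willingness to pay at Q' = 197.5: 163 − 0.37·197.5 = 89.925.
ΔQ = 234.0984 − 197.5 = 36.5984; wedge = 89.925 − 67.6 = 22.325.
Welfare loss = ½ × 36.5984 × 22.325 = 408.53.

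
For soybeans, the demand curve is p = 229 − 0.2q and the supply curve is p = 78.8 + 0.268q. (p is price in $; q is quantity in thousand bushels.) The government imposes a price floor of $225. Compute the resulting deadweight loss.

$21192.21 thousand

Competitive equilibrium: 229 − 0.2q = 78.8 + 0.268q → q* = 320.9402, p* = 164.812.
At the floor p = 225, quantity demanded = (229 − 225)/0.2 = 20.
Sellers' marginal cost at q' = 20: 78.8 + 0.268·20 = 84.16.
Δq = 320.9402 − 20 = 300.9402; wedge = 225 − 84.16 = 140.84.
DWL = ½ × 300.9402 × 140.84 = $21192.21 thousand.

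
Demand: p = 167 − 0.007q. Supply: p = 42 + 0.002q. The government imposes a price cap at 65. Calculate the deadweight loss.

Competitive equilibrium: 167 − 0.007q = 42 + 0.002q → q* = 13888.8889, p* = 69.7778.
At the ceiling p = 65, quantity supplied = (65 − 42)/0.002 = 11500.
Willingness to pay at q' = 11500: 167 − 0.007·11500 = 86.5.
Δq = 13888.8889 − 11500 = 2388.8889; wedge = 86.5 − 65 = 21.5.
Deadweight loss = ½ × 2388.8889 × 21.5 = 25680.56.

25680.56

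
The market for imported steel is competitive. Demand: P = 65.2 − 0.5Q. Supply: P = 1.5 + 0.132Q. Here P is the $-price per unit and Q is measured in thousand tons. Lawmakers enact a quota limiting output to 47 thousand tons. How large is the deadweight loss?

Competitive equilibrium: 65.2 − 0.5Q = 1.5 + 0.132Q → Q* = 100.7911, P* = 14.8044.
At Q = 47: demand price = 65.2 − 0.5·47 = 41.7; supply price = 1.5 + 0.132·47 = 7.704.
ΔQ = 100.7911 − 47 = 53.7911; wedge = 41.7 − 7.704 = 33.996.
The triangle = ½ × 53.7911 × 33.996 = $914.34 thousand.

$914.34 thousand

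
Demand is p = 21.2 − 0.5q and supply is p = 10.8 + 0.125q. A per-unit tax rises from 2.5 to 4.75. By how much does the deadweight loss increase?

Competitive equilibrium: 21.2 − 0.5q = 10.8 + 0.125q → q* = 16.64, p* = 12.88.
For a per-unit tax t: Δq = t/0.625, so DWL = ½·t·(t/0.625) = t²/1.25.
At t = 2.5: DWL = 5. At t = 4.75: DWL = 18.05.
Increase = 18.05 − 5 = 13.05.

13.05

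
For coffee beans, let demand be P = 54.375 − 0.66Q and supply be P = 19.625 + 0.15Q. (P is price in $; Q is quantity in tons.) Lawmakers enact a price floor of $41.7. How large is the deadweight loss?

$227.42

Competitive equilibrium: 54.375 − 0.66Q = 19.625 + 0.15Q → Q* = 42.9012, P* = 26.0602.
At the floor P = 41.7, quantity demanded = (54.375 − 41.7)/0.66 = 19.2045.
Sellers' marginal cost at Q' = 19.2045: 19.625 + 0.15·19.2045 = 22.5057.
ΔQ = 42.9012 − 19.2045 = 23.6967; wedge = 41.7 − 22.5057 = 19.1943.
Welfare loss = ½ × 23.6967 × 19.1943 = $227.42.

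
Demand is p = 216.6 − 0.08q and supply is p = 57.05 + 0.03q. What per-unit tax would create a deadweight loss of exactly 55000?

Competitive equilibrium: 216.6 − 0.08q = 57.05 + 0.03q → q* = 1450.4545, p* = 100.5636.
A tax t gives Δq = t/0.11 and wedge t, so DWL = t²/0.22.
t²/0.22 = 55000 → t² = 12100 → t = 110.

110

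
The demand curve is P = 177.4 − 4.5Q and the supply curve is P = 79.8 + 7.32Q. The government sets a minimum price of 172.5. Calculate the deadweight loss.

Competitive equilibrium: 177.4 − 4.5Q = 79.8 + 7.32Q → Q* = 8.2572, P* = 140.2426.
At the floor P = 172.5, quantity demanded = (177.4 − 172.5)/4.5 = 1.0889.
Sellers' marginal cost at Q' = 1.0889: 79.8 + 7.32·1.0889 = 87.7707.
ΔQ = 8.2572 − 1.0889 = 7.1683; wedge = 172.5 − 87.7707 = 84.7293.
DWL = ½ × 7.1683 × 84.7293 = 303.68.

303.68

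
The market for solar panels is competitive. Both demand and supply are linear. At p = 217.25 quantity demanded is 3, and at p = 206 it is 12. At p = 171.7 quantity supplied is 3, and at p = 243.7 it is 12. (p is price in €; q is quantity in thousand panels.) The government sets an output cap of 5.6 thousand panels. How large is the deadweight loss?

€24.99 thousand

Demand slope = (206 − 217.25)/(12 − 3) = −1.25, so p = 221 − 1.25q.
Supply slope = (243.7 − 171.7)/(12 − 3) = 8, so p = 147.7 + 8q.
Competitive equilibrium: 221 − 1.25q = 147.7 + 8q → q* = 7.9243, p* = 211.0946.
At q = 5.6: demand price = 221 − 1.25·5.6 = 214; supply price = 147.7 + 8·5.6 = 192.5.
Δq = 7.9243 − 5.6 = 2.3243; wedge = 214 − 192.5 = 21.5.
Welfare loss = ½ × 2.3243 × 21.5 = €24.99 thousand.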